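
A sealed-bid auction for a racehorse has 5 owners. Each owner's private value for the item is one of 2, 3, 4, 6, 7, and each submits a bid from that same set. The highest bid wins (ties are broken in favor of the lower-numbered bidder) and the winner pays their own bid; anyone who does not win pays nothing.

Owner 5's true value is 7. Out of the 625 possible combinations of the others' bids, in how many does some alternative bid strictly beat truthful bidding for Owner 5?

Others bid (2, 2, 2, 2): truth gives 0; bid 3 gives 4 > 0. Violating.
Others bid (2, 2, 2, 3): truth gives 0; bid 4 gives 3 > 0. Violating.
Others bid (2, 2, 2, 4): truth gives 0; bid 6 gives 1 > 0. Violating.
Others bid (2, 2, 3, 2): truth gives 0; bid 4 gives 3 > 0. Violating.
Others bid (2, 2, 2, 6): truth gives 0; no alternative beats it.
Others bid (2, 2, 2, 7): truth gives 0; no alternative beats it.
(Checking all 625 profiles: 81 have a profitable deviation, 544 do not.)

81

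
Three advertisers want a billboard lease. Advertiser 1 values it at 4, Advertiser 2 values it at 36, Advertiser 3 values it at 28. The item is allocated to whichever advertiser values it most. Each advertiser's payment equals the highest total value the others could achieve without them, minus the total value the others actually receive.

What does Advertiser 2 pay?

Advertiser 2 has the highest value and receives the item.
Without Advertiser 2, the item would go to the next-highest value, 28, so the others could achieve 28.
With Advertiser 2 present and winning, the others receive nothing, so their total is 0.
Payment = 28 - 0 = 28.

28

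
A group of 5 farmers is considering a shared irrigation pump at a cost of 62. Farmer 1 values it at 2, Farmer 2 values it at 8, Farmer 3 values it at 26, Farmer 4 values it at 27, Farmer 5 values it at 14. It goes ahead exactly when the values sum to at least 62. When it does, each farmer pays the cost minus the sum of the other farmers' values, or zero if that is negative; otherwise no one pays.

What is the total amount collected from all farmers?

23

Total value 77 ≥ cost 62, so it is built.
Farmer 1: others sum to 75; max(0, 62 - 75) = 0.
Farmer 2: others sum to 69; max(0, 62 - 69) = 0.
Farmer 3: others sum to 51; max(0, 62 - 51) = 11.
Farmer 4: others sum to 50; max(0, 62 - 50) = 12.
Farmer 5: others sum to 63; max(0, 62 - 63) = 0.
Total collected = 0 + 0 + 11 + 12 + 0 = 23.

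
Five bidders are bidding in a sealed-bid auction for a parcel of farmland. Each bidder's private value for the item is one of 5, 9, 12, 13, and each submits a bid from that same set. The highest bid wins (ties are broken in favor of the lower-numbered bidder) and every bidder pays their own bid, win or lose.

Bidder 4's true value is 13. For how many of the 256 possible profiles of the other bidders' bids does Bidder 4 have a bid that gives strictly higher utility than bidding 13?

Others bid (5, 5, 5, 5): truth gives 0; bid 9 gives 4 > 0. Violating.
Others bid (5, 5, 5, 9): truth gives 0; bid 9 gives 4 > 0. Violating.
Others bid (5, 5, 5, 12): truth gives 0; bid 12 gives 1 > 0. Violating.
Others bid (5, 5, 9, 5): truth gives 0; bid 12 gives 1 > 0. Violating.
Others bid (5, 5, 5, 13): truth gives 0; no alternative beats it.
Others bid (5, 5, 9, 13): truth gives 0; no alternative beats it.
(Checking all 256 profiles: 172 have a profitable deviation, 84 do not.)

172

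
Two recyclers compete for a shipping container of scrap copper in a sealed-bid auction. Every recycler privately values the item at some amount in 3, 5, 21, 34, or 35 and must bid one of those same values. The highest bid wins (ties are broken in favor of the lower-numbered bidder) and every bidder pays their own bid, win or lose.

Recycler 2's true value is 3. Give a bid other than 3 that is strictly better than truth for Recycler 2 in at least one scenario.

Suppose Recycler 1 bids 3.
Bid 3: loses but pays 3, utility -3.
Bid 5: wins, pays 5, utility 3 - 5 = -2.
So bidding 5 beats truth here (-2 > -3).

5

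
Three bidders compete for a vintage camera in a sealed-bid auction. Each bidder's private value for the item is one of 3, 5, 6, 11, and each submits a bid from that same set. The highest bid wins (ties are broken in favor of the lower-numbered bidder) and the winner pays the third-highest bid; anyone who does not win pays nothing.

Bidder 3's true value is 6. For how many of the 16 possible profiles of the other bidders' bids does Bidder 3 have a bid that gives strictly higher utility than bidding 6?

4

Others bid (3, 6): truth gives 0; bid 11 gives 3 > 0. Violating.
Others bid (5, 6): truth gives 0; bid 11 gives 1 > 0. Violating.
Others bid (6, 3): truth gives 0; bid 11 gives 3 > 0. Violating.
Others bid (6, 5): truth gives 0; bid 11 gives 1 > 0. Violating.
Others bid (3, 3): truth gives 3; no alternative beats it.
Others bid (3, 5): truth gives 3; no alternative beats it.
(Checking all 16 profiles: 4 have a profitable deviation, 12 do not.)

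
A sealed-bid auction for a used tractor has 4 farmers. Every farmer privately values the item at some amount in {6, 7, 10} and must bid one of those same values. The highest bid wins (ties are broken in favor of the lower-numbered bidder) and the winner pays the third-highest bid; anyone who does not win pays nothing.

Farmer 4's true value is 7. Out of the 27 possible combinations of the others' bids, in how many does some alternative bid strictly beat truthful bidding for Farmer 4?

Others bid (6, 6, 7): truth gives 0; bid 10 gives 1 > 0. Violating.
Others bid (6, 7, 6): truth gives 0; bid 10 gives 1 > 0. Violating.
Others bid (7, 6, 6): truth gives 0; bid 10 gives 1 > 0. Violating.
Others bid (6, 6, 6): truth gives 1; no alternative beats it.
Others bid (6, 6, 10): truth gives 0; no alternative beats it.
(Checking all 27 profiles: 3 have a profitable deviation, 24 do not.)

3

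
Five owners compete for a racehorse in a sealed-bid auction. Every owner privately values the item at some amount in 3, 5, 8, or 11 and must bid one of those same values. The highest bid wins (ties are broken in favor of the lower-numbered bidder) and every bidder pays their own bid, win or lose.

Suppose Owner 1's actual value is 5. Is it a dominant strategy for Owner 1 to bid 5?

Consider the case where Owner 2 bids 3, Owner 3 bids 3, Owner 4 bids 3 and Owner 5 bids 3.
Truthful bid 5: wins, pays 5, utility 5 - 5 = 0.
Bid 3 instead: wins, pays 3, utility 5 - 3 = 2.
Since 2 > 0, bidding 3 is strictly better here, so truthful bidding is not dominant.

No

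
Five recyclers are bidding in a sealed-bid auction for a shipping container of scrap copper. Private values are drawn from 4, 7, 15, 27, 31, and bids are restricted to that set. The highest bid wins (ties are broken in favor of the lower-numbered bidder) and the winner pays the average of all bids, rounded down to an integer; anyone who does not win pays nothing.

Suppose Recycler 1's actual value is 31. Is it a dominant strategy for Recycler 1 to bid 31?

No

Consider the case where Recycler 2 bids 4, Recycler 3 bids 4, Recycler 4 bids 4 and Recycler 5 bids 4.
Truthful bid 31: wins, pays 9, utility 31 - 9 = 22.
Bid 4 instead: wins, pays 4, utility 31 - 4 = 27.
Since 27 > 22, bidding 4 is strictly better here, so truthful bidding is not dominant.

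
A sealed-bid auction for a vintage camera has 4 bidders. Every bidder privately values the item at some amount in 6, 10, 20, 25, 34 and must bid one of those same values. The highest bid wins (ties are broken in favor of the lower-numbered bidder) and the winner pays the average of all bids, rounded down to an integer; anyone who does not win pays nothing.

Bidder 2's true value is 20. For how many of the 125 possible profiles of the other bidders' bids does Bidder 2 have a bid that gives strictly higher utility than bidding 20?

28

Others bid (6, 6, 6): truth gives 11; bid 10 gives 13 > 11. Violating.
Others bid (6, 6, 10): truth gives 10; bid 10 gives 12 > 10. Violating.
Others bid (6, 6, 25): truth gives 0; bid 25 gives 5 > 0. Violating.
Others bid (6, 10, 6): truth gives 10; bid 10 gives 12 > 10. Violating.
Others bid (6, 6, 20): truth gives 7; no alternative beats it.
Others bid (6, 6, 34): truth gives 0; no alternative beats it.
(Checking all 125 profiles: 28 have a profitable deviation, 97 do not.)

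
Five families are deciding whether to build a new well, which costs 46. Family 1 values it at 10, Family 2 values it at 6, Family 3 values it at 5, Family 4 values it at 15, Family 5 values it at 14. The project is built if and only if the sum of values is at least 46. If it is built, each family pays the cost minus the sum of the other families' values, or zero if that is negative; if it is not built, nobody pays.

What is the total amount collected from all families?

30

Total value 50 ≥ cost 46, so it is built.
Family 1: others sum to 40; max(0, 46 - 40) = 6.
Family 2: others sum to 44; max(0, 46 - 44) = 2.
Family 3: others sum to 45; max(0, 46 - 45) = 1.
Family 4: others sum to 35; max(0, 46 - 35) = 11.
Family 5: others sum to 36; max(0, 46 - 36) = 10.
Total collected = 6 + 2 + 1 + 11 + 10 = 30.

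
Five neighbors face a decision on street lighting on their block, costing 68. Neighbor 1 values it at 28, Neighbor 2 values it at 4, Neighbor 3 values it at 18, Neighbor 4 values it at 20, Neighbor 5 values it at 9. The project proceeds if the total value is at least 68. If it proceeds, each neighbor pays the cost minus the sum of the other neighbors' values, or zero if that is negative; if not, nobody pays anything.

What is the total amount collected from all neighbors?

Total value 79 ≥ cost 68, so it is built.
Neighbor 1: others sum to 51; max(0, 68 - 51) = 17.
Neighbor 2: others sum to 75; max(0, 68 - 75) = 0.
Neighbor 3: others sum to 61; max(0, 68 - 61) = 7.
Neighbor 4: others sum to 59; max(0, 68 - 59) = 9.
Neighbor 5: others sum to 70; max(0, 68 - 70) = 0.
Total collected = 17 + 0 + 7 + 9 + 0 = 33.

33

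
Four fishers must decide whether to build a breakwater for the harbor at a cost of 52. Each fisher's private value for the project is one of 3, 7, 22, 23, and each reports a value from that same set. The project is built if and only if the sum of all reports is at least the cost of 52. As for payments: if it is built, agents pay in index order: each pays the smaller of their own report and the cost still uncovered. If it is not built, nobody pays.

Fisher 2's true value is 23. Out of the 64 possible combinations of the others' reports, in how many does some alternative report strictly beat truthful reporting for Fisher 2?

Others report (3, 7, 22): truth gives 0; report 22 gives 1 > 0. Violating.
Others report (3, 7, 23): truth gives 0; report 22 gives 1 > 0. Violating.
Others report (3, 22, 7): truth gives 0; report 22 gives 1 > 0. Violating.
Others report (3, 22, 22): truth gives 0; report 7 gives 16 > 0. Violating.
Others report (3, 3, 3): truth gives 0; no alternative beats it.
Others report (3, 3, 7): truth gives 0; no alternative beats it.
(Checking all 64 profiles: 50 have a profitable deviation, 14 do not.)

50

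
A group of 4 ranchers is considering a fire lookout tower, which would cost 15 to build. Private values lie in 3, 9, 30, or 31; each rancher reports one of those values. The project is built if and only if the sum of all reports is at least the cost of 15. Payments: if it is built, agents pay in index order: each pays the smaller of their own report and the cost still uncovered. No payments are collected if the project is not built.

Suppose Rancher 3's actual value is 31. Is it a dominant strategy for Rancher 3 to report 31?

Consider the case where Rancher 1 reports 3, Rancher 2 reports 3 and Rancher 4 reports 9.
Truthful report 31: project built, pays 9, utility 31 - 9 = 22.
Report 3 instead: project built, pays 3, utility 31 - 3 = 28.
Since 28 > 22, reporting 3 is strictly better here, so truthful reporting is not dominant.

No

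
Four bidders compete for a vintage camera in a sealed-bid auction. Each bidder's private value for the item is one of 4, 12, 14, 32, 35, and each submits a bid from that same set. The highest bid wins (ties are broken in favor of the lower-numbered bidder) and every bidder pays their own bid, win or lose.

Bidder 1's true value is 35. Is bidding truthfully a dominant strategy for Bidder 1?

No

Consider the case where Bidder 2 bids 4, Bidder 3 bids 4 and Bidder 4 bids 4.
Truthful bid 35: wins, pays 35, utility 35 - 35 = 0.
Bid 4 instead: wins, pays 4, utility 35 - 4 = 31.
Since 31 > 0, bidding 4 is strictly better here, so truthful bidding is not dominant.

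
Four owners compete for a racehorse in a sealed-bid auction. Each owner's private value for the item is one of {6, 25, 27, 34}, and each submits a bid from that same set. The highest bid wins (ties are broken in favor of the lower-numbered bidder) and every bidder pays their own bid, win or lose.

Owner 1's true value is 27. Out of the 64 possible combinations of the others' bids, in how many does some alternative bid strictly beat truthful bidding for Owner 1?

Others bid (6, 6, 6): truth gives 0; bid 6 gives 21 > 0. Violating.
Others bid (6, 6, 25): truth gives 0; bid 25 gives 2 > 0. Violating.
Others bid (6, 6, 34): truth gives -27; bid 6 gives -6 > -27. Violating.
Others bid (6, 25, 6): truth gives 0; bid 25 gives 2 > 0. Violating.
Others bid (6, 6, 27): truth gives 0; no alternative beats it.
Others bid (6, 25, 27): truth gives 0; no alternative beats it.
(Checking all 64 profiles: 45 have a profitable deviation, 19 do not.)

45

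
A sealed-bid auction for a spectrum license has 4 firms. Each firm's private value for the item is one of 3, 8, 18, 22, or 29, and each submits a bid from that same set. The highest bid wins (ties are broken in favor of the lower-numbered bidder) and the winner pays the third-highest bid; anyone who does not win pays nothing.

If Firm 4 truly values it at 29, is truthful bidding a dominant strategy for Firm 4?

Check each profile of the others' bids and compare truth against every alternative bid.
Others bid (3, 3, 22): truth gives 26, best alternative gives 0.
Others bid (3, 22, 3): truth gives 26, best alternative gives 0.
Others bid (22, 3, 3): truth gives 26, best alternative gives 0.
Others bid (3, 8, 22): truth gives 21, best alternative gives 0.
Others bid (3, 22, 8): truth gives 21, best alternative gives 0.
Others bid (8, 3, 22): truth gives 21, best alternative gives 0.
(Remaining 119 profiles checked similarly; truth is weakly best in each.)
In every case the truthful bid is at least as good as any alternative, so it is a dominant strategy.

Yes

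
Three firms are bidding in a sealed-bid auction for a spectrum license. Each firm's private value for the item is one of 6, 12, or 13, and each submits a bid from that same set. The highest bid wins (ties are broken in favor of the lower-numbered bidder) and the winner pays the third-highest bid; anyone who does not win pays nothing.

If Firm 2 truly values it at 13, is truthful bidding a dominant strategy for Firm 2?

Yes

Check each profile of the others' bids and compare truth against every alternative bid.
Others bid (6, 13): truth gives 7, best alternative gives 0.
Others bid (12, 6): truth gives 7, best alternative gives 0.
Others bid (12, 12): truth gives 1, best alternative gives 0.
Others bid (12, 13): truth gives 1, best alternative gives 0.
Others bid (6, 6): truth gives 7, best alternative gives 7.
Others bid (6, 12): truth gives 7, best alternative gives 7.
(Remaining 3 profiles checked similarly; truth is weakly best in each.)
In every case the truthful bid is at least as good as any alternative, so it is a dominant strategy.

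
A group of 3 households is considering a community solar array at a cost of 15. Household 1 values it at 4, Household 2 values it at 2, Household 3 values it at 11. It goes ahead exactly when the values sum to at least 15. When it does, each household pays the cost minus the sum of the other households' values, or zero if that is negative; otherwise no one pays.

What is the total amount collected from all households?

Total value 17 ≥ cost 15, so it is built.
Household 1: others sum to 13; max(0, 15 - 13) = 2.
Household 2: others sum to 15; max(0, 15 - 15) = 0.
Household 3: others sum to 6; max(0, 15 - 6) = 9.
Total collected = 2 + 0 + 9 = 11.

11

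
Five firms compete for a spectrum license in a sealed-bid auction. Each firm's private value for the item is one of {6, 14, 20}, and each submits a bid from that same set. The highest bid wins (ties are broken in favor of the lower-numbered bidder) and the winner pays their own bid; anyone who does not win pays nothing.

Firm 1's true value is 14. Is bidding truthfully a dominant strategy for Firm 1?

Consider the case where Firm 2 bids 6, Firm 3 bids 6, Firm 4 bids 6 and Firm 5 bids 6.
Truthful bid 14: wins, pays 14, utility 14 - 14 = 0.
Bid 6 instead: wins, pays 6, utility 14 - 6 = 8.
Since 8 > 0, bidding 6 is strictly better here, so truthful bidding is not dominant.

No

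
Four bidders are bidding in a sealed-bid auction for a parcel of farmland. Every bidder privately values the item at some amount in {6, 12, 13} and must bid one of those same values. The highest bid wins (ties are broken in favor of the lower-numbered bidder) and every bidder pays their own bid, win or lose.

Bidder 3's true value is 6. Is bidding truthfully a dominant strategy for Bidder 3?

Yes

Check each profile of the others' bids and compare truth against every alternative bid.
Others bid (6, 13, 6): truth gives -6, best alternative gives -12.
Others bid (6, 13, 12): truth gives -6, best alternative gives -12.
Others bid (6, 13, 13): truth gives -6, best alternative gives -12.
Others bid (12, 13, 6): truth gives -6, best alternative gives -12.
Others bid (12, 13, 12): truth gives -6, best alternative gives -12.
Others bid (12, 13, 13): truth gives -6, best alternative gives -12.
(Remaining 21 profiles checked similarly; truth is weakly best in each.)
In every case the truthful bid is at least as good as any alternative, so it is a dominant strategy.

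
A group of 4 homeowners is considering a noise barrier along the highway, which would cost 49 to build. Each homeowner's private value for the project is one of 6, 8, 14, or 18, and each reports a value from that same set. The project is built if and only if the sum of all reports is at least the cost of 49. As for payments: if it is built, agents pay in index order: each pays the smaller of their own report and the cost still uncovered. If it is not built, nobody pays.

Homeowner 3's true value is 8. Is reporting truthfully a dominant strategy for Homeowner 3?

Consider the case where Homeowner 1 reports 8, Homeowner 2 reports 18 and Homeowner 4 reports 18.
Truthful report 8: project built, pays 8, utility 8 - 8 = 0.
Report 6 instead: project built, pays 6, utility 8 - 6 = 2.
Since 2 > 0, reporting 6 is strictly better here, so truthful reporting is not dominant.

No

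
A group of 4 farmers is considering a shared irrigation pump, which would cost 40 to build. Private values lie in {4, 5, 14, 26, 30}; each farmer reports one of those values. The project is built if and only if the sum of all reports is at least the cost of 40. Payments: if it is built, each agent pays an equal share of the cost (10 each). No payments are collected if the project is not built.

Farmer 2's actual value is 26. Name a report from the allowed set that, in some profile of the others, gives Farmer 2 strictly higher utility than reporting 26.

30

Suppose Farmer 1 reports 4, Farmer 3 reports 4 and Farmer 4 reports 4.
Report 26: project not built, utility 0.
Report 30: project built, pays 10, utility 26 - 10 = 16.
So reporting 30 beats truth here (16 > 0).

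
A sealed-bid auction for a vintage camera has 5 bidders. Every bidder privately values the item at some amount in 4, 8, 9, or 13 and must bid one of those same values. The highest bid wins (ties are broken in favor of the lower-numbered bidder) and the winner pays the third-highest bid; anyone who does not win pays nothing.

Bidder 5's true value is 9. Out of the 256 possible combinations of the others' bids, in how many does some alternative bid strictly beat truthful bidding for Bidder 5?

Others bid (4, 4, 4, 9): truth gives 0; bid 13 gives 5 > 0. Violating.
Others bid (4, 4, 8, 9): truth gives 0; bid 13 gives 1 > 0. Violating.
Others bid (4, 4, 9, 4): truth gives 0; bid 13 gives 5 > 0. Violating.
Others bid (4, 4, 9, 8): truth gives 0; bid 13 gives 1 > 0. Violating.
Others bid (4, 4, 4, 4): truth gives 5; no alternative beats it.
Others bid (4, 4, 4, 8): truth gives 5; no alternative beats it.
(Checking all 256 profiles: 32 have a profitable deviation, 224 do not.)

32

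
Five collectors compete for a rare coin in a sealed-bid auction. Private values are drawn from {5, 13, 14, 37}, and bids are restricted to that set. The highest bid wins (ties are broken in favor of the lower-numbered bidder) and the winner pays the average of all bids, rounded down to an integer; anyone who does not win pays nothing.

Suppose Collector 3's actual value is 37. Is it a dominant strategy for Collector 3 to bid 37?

Consider the case where Collector 1 bids 5, Collector 2 bids 5, Collector 4 bids 5 and Collector 5 bids 5.
Truthful bid 37: wins, pays 11, utility 37 - 11 = 26.
Bid 13 instead: wins, pays 6, utility 37 - 6 = 31.
Since 31 > 26, bidding 13 is strictly better here, so truthful bidding is not dominant.

No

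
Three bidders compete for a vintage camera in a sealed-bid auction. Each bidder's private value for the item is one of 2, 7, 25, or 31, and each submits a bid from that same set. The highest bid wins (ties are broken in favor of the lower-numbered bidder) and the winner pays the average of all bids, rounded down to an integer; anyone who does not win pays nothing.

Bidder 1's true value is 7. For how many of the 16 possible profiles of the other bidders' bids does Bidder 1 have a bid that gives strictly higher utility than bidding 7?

Others bid (2, 2): truth gives 4; bid 2 gives 5 > 4. Violating.
Others bid (2, 7): truth gives 2; no alternative beats it.
Others bid (2, 25): truth gives 0; no alternative beats it.
(Checking all 16 profiles: 1 has a profitable deviation, 15 do not.)

1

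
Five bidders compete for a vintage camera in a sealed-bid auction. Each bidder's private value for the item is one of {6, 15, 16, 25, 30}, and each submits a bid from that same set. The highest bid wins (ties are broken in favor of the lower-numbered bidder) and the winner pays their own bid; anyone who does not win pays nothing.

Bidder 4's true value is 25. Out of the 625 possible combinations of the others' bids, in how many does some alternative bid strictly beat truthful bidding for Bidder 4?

24

Others bid (6, 6, 6, 6): truth gives 0; bid 15 gives 10 > 0. Violating.
Others bid (6, 6, 6, 15): truth gives 0; bid 15 gives 10 > 0. Violating.
Others bid (6, 6, 6, 16): truth gives 0; bid 16 gives 9 > 0. Violating.
Others bid (6, 6, 15, 6): truth gives 0; bid 16 gives 9 > 0. Violating.
Others bid (6, 6, 6, 25): truth gives 0; no alternative beats it.
Others bid (6, 6, 6, 30): truth gives 0; no alternative beats it.
(Checking all 625 profiles: 24 have a profitable deviation, 601 do not.)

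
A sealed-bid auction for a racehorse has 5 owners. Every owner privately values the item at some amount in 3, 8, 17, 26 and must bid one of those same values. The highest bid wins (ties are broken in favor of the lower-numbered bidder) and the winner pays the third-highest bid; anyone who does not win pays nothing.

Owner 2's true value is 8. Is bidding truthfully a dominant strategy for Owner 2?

No

Consider the case where Owner 1 bids 3, Owner 3 bids 3, Owner 4 bids 3 and Owner 5 bids 17.
Truthful bid 8: loses, pays 0, utility 0.
Bid 17 instead: wins, pays 3, utility 8 - 3 = 5.
Since 5 > 0, bidding 17 is strictly better here, so truthful bidding is not dominant.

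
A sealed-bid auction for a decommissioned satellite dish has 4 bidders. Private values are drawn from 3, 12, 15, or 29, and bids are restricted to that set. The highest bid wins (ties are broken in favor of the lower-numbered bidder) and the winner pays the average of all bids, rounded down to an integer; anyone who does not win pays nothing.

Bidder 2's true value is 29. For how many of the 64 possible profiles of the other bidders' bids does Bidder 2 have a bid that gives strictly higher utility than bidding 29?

Others bid (3, 3, 3): truth gives 20; bid 12 gives 24 > 20. Violating.
Others bid (3, 3, 12): truth gives 18; bid 12 gives 22 > 18. Violating.
Others bid (3, 3, 15): truth gives 17; bid 15 gives 20 > 17. Violating.
Others bid (3, 12, 3): truth gives 18; bid 12 gives 22 > 18. Violating.
Others bid (3, 3, 29): truth gives 13; no alternative beats it.
Others bid (3, 12, 29): truth gives 11; no alternative beats it.
(Checking all 64 profiles: 18 have a profitable deviation, 46 do not.)

18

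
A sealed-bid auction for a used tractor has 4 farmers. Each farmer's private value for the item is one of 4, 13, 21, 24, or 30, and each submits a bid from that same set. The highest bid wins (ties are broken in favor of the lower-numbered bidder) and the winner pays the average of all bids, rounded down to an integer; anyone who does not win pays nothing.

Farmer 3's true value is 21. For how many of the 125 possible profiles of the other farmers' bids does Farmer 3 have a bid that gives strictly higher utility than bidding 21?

Others bid (4, 4, 4): truth gives 13; bid 13 gives 15 > 13. Violating.
Others bid (4, 4, 13): truth gives 11; bid 13 gives 13 > 11. Violating.
Others bid (4, 4, 24): truth gives 0; bid 24 gives 7 > 0. Violating.
Others bid (4, 4, 30): truth gives 0; bid 30 gives 4 > 0. Violating.
Others bid (4, 4, 21): truth gives 9; no alternative beats it.
Others bid (4, 13, 4): truth gives 11; no alternative beats it.
(Checking all 125 profiles: 42 have a profitable deviation, 83 do not.)

42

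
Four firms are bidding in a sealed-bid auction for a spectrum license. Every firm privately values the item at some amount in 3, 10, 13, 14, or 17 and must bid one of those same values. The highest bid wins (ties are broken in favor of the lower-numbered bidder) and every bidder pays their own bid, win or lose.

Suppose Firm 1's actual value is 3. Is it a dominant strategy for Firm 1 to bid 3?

Check each profile of the others' bids and compare truth against every alternative bid.
Others bid (3, 3, 3): truth gives 0, best alternative gives -7.
Others bid (3, 3, 13): truth gives -3, best alternative gives -10.
Others bid (3, 3, 14): truth gives -3, best alternative gives -10.
Others bid (3, 3, 17): truth gives -3, best alternative gives -10.
Others bid (3, 10, 13): truth gives -3, best alternative gives -10.
Others bid (3, 10, 14): truth gives -3, best alternative gives -10.
(Remaining 119 profiles checked similarly; truth is weakly best in each.)
In every case the truthful bid is at least as good as any alternative, so it is a dominant strategy.

Yes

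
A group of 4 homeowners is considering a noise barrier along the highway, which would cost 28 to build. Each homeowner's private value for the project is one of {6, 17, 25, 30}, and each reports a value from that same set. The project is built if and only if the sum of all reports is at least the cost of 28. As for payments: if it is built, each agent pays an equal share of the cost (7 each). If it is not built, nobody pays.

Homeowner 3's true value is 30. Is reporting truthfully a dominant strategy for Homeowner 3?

Check each profile of the others' reports and compare truth against every alternative report.
Others report (6, 6, 6): truth gives 23, best alternative gives 23.
Others report (6, 6, 17): truth gives 23, best alternative gives 23.
Others report (6, 6, 25): truth gives 23, best alternative gives 23.
Others report (6, 6, 30): truth gives 23, best alternative gives 23.
Others report (6, 17, 6): truth gives 23, best alternative gives 23.
Others report (6, 17, 17): truth gives 23, best alternative gives 23.
(Remaining 58 profiles checked similarly; truth is weakly best in each.)
In every case the truthful report is at least as good as any alternative, so it is a dominant strategy.

Yes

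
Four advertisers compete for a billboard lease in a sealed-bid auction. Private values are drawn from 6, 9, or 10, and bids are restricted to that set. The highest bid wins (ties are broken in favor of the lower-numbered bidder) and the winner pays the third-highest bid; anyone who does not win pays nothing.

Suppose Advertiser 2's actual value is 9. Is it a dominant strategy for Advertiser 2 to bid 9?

No

Consider the case where Advertiser 1 bids 6, Advertiser 3 bids 6 and Advertiser 4 bids 10.
Truthful bid 9: loses, pays 0, utility 0.
Bid 10 instead: wins, pays 6, utility 9 - 6 = 3.
Since 3 > 0, bidding 10 is strictly better here, so truthful bidding is not dominant.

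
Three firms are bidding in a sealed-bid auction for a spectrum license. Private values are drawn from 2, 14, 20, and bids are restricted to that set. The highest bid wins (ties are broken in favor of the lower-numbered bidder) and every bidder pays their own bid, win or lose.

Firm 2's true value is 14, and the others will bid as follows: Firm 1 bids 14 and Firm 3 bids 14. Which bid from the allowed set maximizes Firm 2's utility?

2

Bid 2: loses but pays 2, utility -2.
Bid 14: loses but pays 14, utility -14.
Bid 20: wins, pays 20, utility 14 - 20 = -6.
The best choice is 2 with utility -2.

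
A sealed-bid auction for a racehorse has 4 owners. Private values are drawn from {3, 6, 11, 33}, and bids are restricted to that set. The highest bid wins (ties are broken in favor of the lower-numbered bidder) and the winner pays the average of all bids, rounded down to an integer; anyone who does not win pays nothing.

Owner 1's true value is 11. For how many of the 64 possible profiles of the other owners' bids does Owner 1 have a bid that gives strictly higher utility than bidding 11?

8

Others bid (3, 3, 3): truth gives 6; bid 3 gives 8 > 6. Violating.
Others bid (3, 3, 6): truth gives 6; bid 6 gives 7 > 6. Violating.
Others bid (3, 6, 3): truth gives 6; bid 6 gives 7 > 6. Violating.
Others bid (3, 6, 6): truth gives 5; bid 6 gives 6 > 5. Violating.
Others bid (3, 3, 11): truth gives 4; no alternative beats it.
Others bid (3, 3, 33): truth gives 0; no alternative beats it.
(Checking all 64 profiles: 8 have a profitable deviation, 56 do not.)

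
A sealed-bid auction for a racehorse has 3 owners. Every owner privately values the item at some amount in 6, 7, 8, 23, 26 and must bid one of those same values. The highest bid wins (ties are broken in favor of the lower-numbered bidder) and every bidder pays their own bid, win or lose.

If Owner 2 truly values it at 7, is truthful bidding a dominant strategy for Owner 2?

No

Consider the case where Owner 1 bids 6 and Owner 3 bids 8.
Truthful bid 7: loses but pays 7, utility -7.
Bid 6 instead: loses but pays 6, utility -6.
Since -6 > -7, bidding 6 is strictly better here, so truthful bidding is not dominant.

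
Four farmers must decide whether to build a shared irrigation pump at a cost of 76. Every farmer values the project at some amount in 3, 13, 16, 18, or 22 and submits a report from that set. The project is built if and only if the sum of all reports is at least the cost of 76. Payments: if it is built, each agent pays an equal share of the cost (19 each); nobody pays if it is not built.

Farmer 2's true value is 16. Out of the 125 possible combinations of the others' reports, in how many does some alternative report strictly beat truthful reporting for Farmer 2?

Others report (16, 22, 22): truth gives -3; report 3 gives 0 > -3. Violating.
Others report (18, 22, 22): truth gives -3; report 3 gives 0 > -3. Violating.
Others report (22, 16, 22): truth gives -3; report 3 gives 0 > -3. Violating.
Others report (22, 18, 22): truth gives -3; report 3 gives 0 > -3. Violating.
Others report (3, 3, 3): truth gives 0; no alternative beats it.
Others report (3, 3, 13): truth gives 0; no alternative beats it.
(Checking all 125 profiles: 7 have a profitable deviation, 118 do not.)

7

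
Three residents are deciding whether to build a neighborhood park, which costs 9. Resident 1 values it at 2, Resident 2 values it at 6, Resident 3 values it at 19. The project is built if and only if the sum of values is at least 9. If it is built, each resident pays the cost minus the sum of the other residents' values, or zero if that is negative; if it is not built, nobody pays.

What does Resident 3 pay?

Total value 27 ≥ cost 9, so the project is built.
The other residents' values sum to 8.
Cost minus that sum is 9 - 8 = 1.

1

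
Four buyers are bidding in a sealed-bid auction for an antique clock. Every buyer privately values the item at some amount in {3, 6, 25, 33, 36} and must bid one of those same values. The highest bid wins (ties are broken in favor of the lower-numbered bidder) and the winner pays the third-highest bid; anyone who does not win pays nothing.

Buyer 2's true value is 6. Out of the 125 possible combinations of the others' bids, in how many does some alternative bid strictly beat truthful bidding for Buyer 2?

9

Others bid (3, 3, 25): truth gives 0; bid 25 gives 3 > 0. Violating.
Others bid (3, 3, 33): truth gives 0; bid 33 gives 3 > 0. Violating.
Others bid (3, 3, 36): truth gives 0; bid 36 gives 3 > 0. Violating.
Others bid (3, 25, 3): truth gives 0; bid 25 gives 3 > 0. Violating.
Others bid (3, 3, 3): truth gives 3; no alternative beats it.
Others bid (3, 3, 6): truth gives 3; no alternative beats it.
(Checking all 125 profiles: 9 have a profitable deviation, 116 do not.)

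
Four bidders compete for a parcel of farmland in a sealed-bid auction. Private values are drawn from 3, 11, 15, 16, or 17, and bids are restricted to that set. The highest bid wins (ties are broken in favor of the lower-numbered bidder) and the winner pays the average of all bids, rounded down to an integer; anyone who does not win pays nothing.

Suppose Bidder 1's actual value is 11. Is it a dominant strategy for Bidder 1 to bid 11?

Consider the case where Bidder 2 bids 3, Bidder 3 bids 3 and Bidder 4 bids 3.
Truthful bid 11: wins, pays 5, utility 11 - 5 = 6.
Bid 3 instead: wins, pays 3, utility 11 - 3 = 8.
Since 8 > 6, bidding 3 is strictly better here, so truthful bidding is not dominant.

No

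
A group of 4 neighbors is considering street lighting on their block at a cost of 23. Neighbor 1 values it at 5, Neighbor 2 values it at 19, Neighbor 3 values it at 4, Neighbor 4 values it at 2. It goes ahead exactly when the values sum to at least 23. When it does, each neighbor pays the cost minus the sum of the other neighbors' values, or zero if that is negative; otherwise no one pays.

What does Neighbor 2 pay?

12

Total value 30 ≥ cost 23, so the project is built.
The other neighbors' values sum to 11.
Cost minus that sum is 23 - 11 = 12.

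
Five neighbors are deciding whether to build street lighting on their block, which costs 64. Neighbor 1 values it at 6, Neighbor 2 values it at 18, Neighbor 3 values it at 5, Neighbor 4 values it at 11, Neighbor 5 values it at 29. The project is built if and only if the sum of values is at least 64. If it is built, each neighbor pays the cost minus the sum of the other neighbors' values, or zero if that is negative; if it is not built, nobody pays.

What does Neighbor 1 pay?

1

Total value 69 ≥ cost 64, so the project is built.
The other neighbors' values sum to 63.
Cost minus that sum is 64 - 63 = 1.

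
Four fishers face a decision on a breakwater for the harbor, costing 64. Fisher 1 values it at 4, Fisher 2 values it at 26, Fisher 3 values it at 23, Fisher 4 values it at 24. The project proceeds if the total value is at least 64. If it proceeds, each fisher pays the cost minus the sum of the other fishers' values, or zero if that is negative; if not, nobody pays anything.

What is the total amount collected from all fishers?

Total value 77 ≥ cost 64, so it is built.
Fisher 1: others sum to 73; max(0, 64 - 73) = 0.
Fisher 2: others sum to 51; max(0, 64 - 51) = 13.
Fisher 3: others sum to 54; max(0, 64 - 54) = 10.
Fisher 4: others sum to 53; max(0, 64 - 53) = 11.
Total collected = 0 + 13 + 10 + 11 = 34.

34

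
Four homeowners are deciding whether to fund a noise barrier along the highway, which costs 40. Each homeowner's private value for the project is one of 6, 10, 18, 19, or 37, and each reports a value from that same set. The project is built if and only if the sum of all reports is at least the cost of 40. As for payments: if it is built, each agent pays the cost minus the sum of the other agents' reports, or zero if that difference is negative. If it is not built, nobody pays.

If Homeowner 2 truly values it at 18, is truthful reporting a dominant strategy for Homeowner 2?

Check each profile of the others' reports and compare truth against every alternative report.
Others report (6, 6, 37): truth gives 18, best alternative gives 18.
Others report (6, 10, 37): truth gives 18, best alternative gives 18.
Others report (6, 18, 18): truth gives 18, best alternative gives 18.
Others report (6, 18, 19): truth gives 18, best alternative gives 18.
Others report (6, 18, 37): truth gives 18, best alternative gives 18.
Others report (6, 19, 18): truth gives 18, best alternative gives 18.
(Remaining 119 profiles checked similarly; truth is weakly best in each.)
In every case the truthful report is at least as good as any alternative, so it is a dominant strategy.

Yes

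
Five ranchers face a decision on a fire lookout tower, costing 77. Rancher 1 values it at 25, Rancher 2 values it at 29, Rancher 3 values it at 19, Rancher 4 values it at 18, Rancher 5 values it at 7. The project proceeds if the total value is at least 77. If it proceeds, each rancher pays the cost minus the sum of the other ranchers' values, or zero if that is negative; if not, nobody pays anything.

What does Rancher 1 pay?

Total value 98 ≥ cost 77, so the project is built.
The other ranchers' values sum to 73.
Cost minus that sum is 77 - 73 = 4.

4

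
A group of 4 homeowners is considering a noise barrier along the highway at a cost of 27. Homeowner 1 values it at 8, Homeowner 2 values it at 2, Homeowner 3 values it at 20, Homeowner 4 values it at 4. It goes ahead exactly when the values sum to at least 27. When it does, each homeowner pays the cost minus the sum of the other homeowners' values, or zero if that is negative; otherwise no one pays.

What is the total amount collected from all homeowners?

Total value 34 ≥ cost 27, so it is built.
Homeowner 1: others sum to 26; max(0, 27 - 26) = 1.
Homeowner 2: others sum to 32; max(0, 27 - 32) = 0.
Homeowner 3: others sum to 14; max(0, 27 - 14) = 13.
Homeowner 4: others sum to 30; max(0, 27 - 30) = 0.
Total collected = 1 + 0 + 13 + 0 = 14.

14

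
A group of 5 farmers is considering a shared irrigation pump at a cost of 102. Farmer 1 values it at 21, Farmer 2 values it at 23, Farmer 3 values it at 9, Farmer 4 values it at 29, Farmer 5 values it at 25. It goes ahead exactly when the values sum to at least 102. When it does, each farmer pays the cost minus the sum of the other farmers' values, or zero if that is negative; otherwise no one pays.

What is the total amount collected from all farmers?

Total value 107 ≥ cost 102, so it is built.
Farmer 1: others sum to 86; max(0, 102 - 86) = 16.
Farmer 2: others sum to 84; max(0, 102 - 84) = 18.
Farmer 3: others sum to 98; max(0, 102 - 98) = 4.
Farmer 4: others sum to 78; max(0, 102 - 78) = 24.
Farmer 5: others sum to 82; max(0, 102 - 82) = 20.
Total collected = 16 + 18 + 4 + 24 + 20 = 82.

82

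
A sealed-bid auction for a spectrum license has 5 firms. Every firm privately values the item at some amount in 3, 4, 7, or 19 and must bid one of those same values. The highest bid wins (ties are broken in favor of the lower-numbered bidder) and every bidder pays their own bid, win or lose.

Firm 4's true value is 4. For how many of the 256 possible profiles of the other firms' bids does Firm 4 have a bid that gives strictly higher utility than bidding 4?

254

Others bid (3, 3, 3, 7): truth gives -4; bid 3 gives -3 > -4. Violating.
Others bid (3, 3, 3, 19): truth gives -4; bid 3 gives -3 > -4. Violating.
Others bid (3, 3, 4, 3): truth gives -4; bid 3 gives -3 > -4. Violating.
Others bid (3, 3, 4, 4): truth gives -4; bid 3 gives -3 > -4. Violating.
Others bid (3, 3, 3, 3): truth gives 0; no alternative beats it.
Others bid (3, 3, 3, 4): truth gives 0; no alternative beats it.
(Checking all 256 profiles: 254 have a profitable deviation, 2 do not.)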